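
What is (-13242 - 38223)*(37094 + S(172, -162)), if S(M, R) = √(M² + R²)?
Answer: -1909042710 - 102930*√13957 ≈ -1.9212e+9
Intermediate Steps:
(-13242 - 38223)*(37094 + S(172, -162)) = (-13242 - 38223)*(37094 + √(172² + (-162)²)) = -51465*(37094 + √(29584 + 26244)) = -51465*(37094 + √55828) = -51465*(37094 + 2*√13957) = -1909042710 - 102930*√13957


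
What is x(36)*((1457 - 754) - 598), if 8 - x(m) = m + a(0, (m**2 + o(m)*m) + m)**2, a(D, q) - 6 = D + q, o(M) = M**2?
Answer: -241859526720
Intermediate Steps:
a(D, q) = 6 + D + q (a(D, q) = 6 + (D + q) = 6 + D + q)
x(m) = 8 - m - (6 + m + m**2 + m**3)**2 (x(m) = 8 - (m + (6 + 0 + ((m**2 + m**2*m) + m))**2) = 8 - (m + (6 + 0 + ((m**2 + m**3) + m))**2) = 8 - (m + (6 + 0 + (m + m**2 + m**3))**2) = 8 - (m + (6 + m + m**2 + m**3)**2) = 8 + (-m - (6 + m + m**2 + m**3)**2) = 8 - m - (6 + m + m**2 + m**3)**2)
x(36)*((1457 - 754) - 598) = (8 - 1*36 - (6 + 36*(1 + 36 + 36**2))**2)*((1457 - 754) - 598) = (8 - 36 - (6 + 36*(1 + 36 + 1296))**2)*(703 - 598) = (8 - 36 - (6 + 36*1333)**2)*105 = (8 - 36 - (6 + 47988)**2)*105 = (8 - 36 - 1*47994**2)*105 = (8 - 36 - 1*2303424036)*105 = (8 - 36 - 2303424036)*105 = -2303424064*105 = -241859526720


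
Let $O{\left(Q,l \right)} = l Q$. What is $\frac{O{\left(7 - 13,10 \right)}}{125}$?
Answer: $- \frac{12}{25} \approx -0.48$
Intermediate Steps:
$O{\left(Q,l \right)} = Q l$
$\frac{O{\left(7 - 13,10 \right)}}{125} = \frac{\left(7 - 13\right) 10}{125} = \left(7 - 13\right) 10 \cdot \frac{1}{125} = \left(-6\right) 10 \cdot \frac{1}{125} = \left(-60\right) \frac{1}{125} = - \frac{12}{25}$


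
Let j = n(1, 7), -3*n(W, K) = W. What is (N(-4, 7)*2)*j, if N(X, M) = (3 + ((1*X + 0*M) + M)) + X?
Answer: -4/3 ≈ -1.3333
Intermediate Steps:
n(W, K) = -W/3
N(X, M) = 3 + M + 2*X (N(X, M) = (3 + ((X + 0) + M)) + X = (3 + (X + M)) + X = (3 + (M + X)) + X = (3 + M + X) + X = 3 + M + 2*X)
j = -⅓ (j = -⅓*1 = -⅓ ≈ -0.33333)
(N(-4, 7)*2)*j = ((3 + 7 + 2*(-4))*2)*(-⅓) = ((3 + 7 - 8)*2)*(-⅓) = (2*2)*(-⅓) = 4*(-⅓) = -4/3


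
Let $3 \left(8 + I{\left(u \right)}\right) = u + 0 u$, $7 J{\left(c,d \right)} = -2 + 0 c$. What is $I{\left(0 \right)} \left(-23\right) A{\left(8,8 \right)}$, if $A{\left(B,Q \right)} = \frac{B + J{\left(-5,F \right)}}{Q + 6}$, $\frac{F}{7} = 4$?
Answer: $\frac{4968}{49} \approx 101.39$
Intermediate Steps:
$F = 28$ ($F = 7 \cdot 4 = 28$)
$J{\left(c,d \right)} = - \frac{2}{7}$ ($J{\left(c,d \right)} = \frac{-2 + 0 c}{7} = \frac{-2 + 0}{7} = \frac{1}{7} \left(-2\right) = - \frac{2}{7}$)
$A{\left(B,Q \right)} = \frac{- \frac{2}{7} + B}{6 + Q}$ ($A{\left(B,Q \right)} = \frac{B - \frac{2}{7}}{Q + 6} = \frac{- \frac{2}{7} + B}{6 + Q}$)
$I{\left(u \right)} = -8 + \frac{u}{3}$ ($I{\left(u \right)} = -8 + \frac{u + 0 u}{3} = -8 + \frac{u + 0}{3} = -8 + \frac{u}{3}$)
$I{\left(0 \right)} \left(-23\right) A{\left(8,8 \right)} = \left(-8 + \frac{1}{3} \cdot 0\right) \left(-23\right) \frac{- \frac{2}{7} + 8}{6 + 8} = \left(-8 + 0\right) \left(-23\right) \frac{1}{14} \cdot \frac{54}{7} = \left(-8\right) \left(-23\right) \frac{1}{14} \cdot \frac{54}{7} = 184 \cdot \frac{27}{49} = \frac{4968}{49}$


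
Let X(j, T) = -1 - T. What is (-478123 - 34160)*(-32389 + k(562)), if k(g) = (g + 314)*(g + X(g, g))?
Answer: 17041093995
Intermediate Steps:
k(g) = -314 - g (k(g) = (g + 314)*(g + (-1 - g)) = (314 + g)*(-1) = -314 - g)
(-478123 - 34160)*(-32389 + k(562)) = (-478123 - 34160)*(-32389 + (-314 - 1*562)) = -512283*(-32389 + (-314 - 562)) = -512283*(-32389 - 876) = -512283*(-33265) = 17041093995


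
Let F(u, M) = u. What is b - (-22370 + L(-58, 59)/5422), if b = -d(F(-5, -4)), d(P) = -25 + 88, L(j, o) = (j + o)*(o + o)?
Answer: 60474218/2711 ≈ 22307.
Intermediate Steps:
L(j, o) = 2*o*(j + o) (L(j, o) = (j + o)*(2*o) = 2*o*(j + o))
d(P) = 63
b = -63 (b = -1*63 = -63)
b - (-22370 + L(-58, 59)/5422) = -63 - (-22370 + (2*59*(-58 + 59))/5422) = -63 - (-22370 + (2*59*1)*(1/5422)) = -63 - (-22370 + 118*(1/5422)) = -63 - (-22370 + 59/2711) = -63 - 1*(-60645011/2711) = -63 + 60645011/2711 = 60474218/2711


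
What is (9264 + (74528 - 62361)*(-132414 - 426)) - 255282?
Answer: -1616510298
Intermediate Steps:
(9264 + (74528 - 62361)*(-132414 - 426)) - 255282 = (9264 + 12167*(-132840)) - 255282 = (9264 - 1616264280) - 255282 = -1616255016 - 255282 = -1616510298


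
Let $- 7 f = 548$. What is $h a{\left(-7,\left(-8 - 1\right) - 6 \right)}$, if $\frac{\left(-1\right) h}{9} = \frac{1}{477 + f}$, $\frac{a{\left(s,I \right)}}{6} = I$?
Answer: $\frac{5670}{2791} \approx 2.0315$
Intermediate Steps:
$f = - \frac{548}{7}$ ($f = \left(- \frac{1}{7}\right) 548 = - \frac{548}{7} \approx -78.286$)
$a{\left(s,I \right)} = 6 I$
$h = - \frac{63}{2791}$ ($h = - \frac{9}{477 - \frac{548}{7}} = - \frac{9}{\frac{2791}{7}} = \left(-9\right) \frac{7}{2791} = - \frac{63}{2791} \approx -0.022573$)
$h a{\left(-7,\left(-8 - 1\right) - 6 \right)} = - \frac{63 \cdot 6 \left(\left(-8 - 1\right) - 6\right)}{2791} = - \frac{63 \cdot 6 \left(-9 - 6\right)}{2791} = - \frac{63 \cdot 6 \left(-15\right)}{2791} = \left(- \frac{63}{2791}\right) \left(-90\right) = \frac{5670}{2791}$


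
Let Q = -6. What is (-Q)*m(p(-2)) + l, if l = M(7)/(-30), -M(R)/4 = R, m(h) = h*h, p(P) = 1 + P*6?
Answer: 10904/15 ≈ 726.93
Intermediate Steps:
p(P) = 1 + 6*P
m(h) = h²
M(R) = -4*R
l = 14/15 (l = -4*7/(-30) = -28*(-1/30) = 14/15 ≈ 0.93333)
(-Q)*m(p(-2)) + l = (-1*(-6))*(1 + 6*(-2))² + 14/15 = 6*(1 - 12)² + 14/15 = 6*(-11)² + 14/15 = 6*121 + 14/15 = 726 + 14/15 = 10904/15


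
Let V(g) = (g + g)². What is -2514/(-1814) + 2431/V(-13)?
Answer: 234973/47164 ≈ 4.9820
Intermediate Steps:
V(g) = 4*g² (V(g) = (2*g)² = 4*g²)
-2514/(-1814) + 2431/V(-13) = -2514/(-1814) + 2431/((4*(-13)²)) = -2514*(-1/1814) + 2431/((4*169)) = 1257/907 + 2431/676 = 1257/907 + 2431*(1/676) = 1257/907 + 187/52 = 234973/47164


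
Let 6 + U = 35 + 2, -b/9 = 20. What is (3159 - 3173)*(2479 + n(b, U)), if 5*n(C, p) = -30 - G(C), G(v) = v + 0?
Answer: -35126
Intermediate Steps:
b = -180 (b = -9*20 = -180)
U = 31 (U = -6 + (35 + 2) = -6 + 37 = 31)
G(v) = v
n(C, p) = -6 - C/5 (n(C, p) = (-30 - C)/5 = -6 - C/5)
(3159 - 3173)*(2479 + n(b, U)) = (3159 - 3173)*(2479 + (-6 - ⅕*(-180))) = -14*(2479 + (-6 + 36)) = -14*(2479 + 30) = -14*2509 = -35126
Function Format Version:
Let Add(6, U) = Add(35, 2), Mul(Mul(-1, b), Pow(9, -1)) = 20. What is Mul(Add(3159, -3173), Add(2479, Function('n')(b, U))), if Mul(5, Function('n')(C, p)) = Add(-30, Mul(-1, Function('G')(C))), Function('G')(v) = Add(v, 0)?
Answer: -35126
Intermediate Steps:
b = -180 (b = Mul(-9, 20) = -180)
U = 31 (U = Add(-6, Add(35, 2)) = Add(-6, 37) = 31)
Function('G')(v) = v
Function('n')(C, p) = Add(-6, Mul(Rational(-1, 5), C)) (Function('n')(C, p) = Mul(Rational(1, 5), Add(-30, Mul(-1, C))) = Add(-6, Mul(Rational(-1, 5), C)))
Mul(Add(3159, -3173), Add(2479, Function('n')(b, U))) = Mul(Add(3159, -3173), Add(2479, Add(-6, Mul(Rational(-1, 5), -180)))) = Mul(-14, Add(2479, Add(-6, 36))) = Mul(-14, Add(2479, 30)) = Mul(-14, 2509) = -35126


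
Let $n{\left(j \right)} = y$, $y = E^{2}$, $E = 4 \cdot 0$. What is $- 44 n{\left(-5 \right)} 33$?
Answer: $0$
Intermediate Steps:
$E = 0$
$y = 0$ ($y = 0^{2} = 0$)
$n{\left(j \right)} = 0$
$- 44 n{\left(-5 \right)} 33 = \left(-44\right) 0 \cdot 33 = 0 \cdot 33 = 0$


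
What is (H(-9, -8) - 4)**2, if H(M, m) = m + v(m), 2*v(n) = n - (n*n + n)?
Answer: 1936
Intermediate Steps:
v(n) = -n**2/2 (v(n) = (n - (n*n + n))/2 = (n - (n**2 + n))/2 = (n - (n + n**2))/2 = (n + (-n - n**2))/2 = (-n**2)/2 = -n**2/2)
H(M, m) = m - m**2/2
(H(-9, -8) - 4)**2 = ((1/2)*(-8)*(2 - 1*(-8)) - 4)**2 = ((1/2)*(-8)*(2 + 8) - 4)**2 = ((1/2)*(-8)*10 - 4)**2 = (-40 - 4)**2 = (-44)**2 = 1936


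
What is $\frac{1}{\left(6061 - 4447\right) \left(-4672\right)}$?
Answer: $- \frac{1}{7540608} \approx -1.3262 \cdot 10^{-7}$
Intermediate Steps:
$\frac{1}{\left(6061 - 4447\right) \left(-4672\right)} = \frac{1}{1614} \left(- \frac{1}{4672}\right) = - \frac{1}{7540608}$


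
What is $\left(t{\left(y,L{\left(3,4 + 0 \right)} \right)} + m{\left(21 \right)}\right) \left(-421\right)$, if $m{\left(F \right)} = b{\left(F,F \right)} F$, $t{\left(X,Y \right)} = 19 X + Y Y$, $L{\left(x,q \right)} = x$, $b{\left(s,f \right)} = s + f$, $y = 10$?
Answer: $-455101$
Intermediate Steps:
$b{\left(s,f \right)} = f + s$
$t{\left(X,Y \right)} = Y^{2} + 19 X$ ($t{\left(X,Y \right)} = 19 X + Y^{2} = Y^{2} + 19 X$)
$m{\left(F \right)} = 2 F^{2}$ ($m{\left(F \right)} = \left(F + F\right) F = 2 F F = 2 F^{2}$)
$\left(t{\left(y,L{\left(3,4 + 0 \right)} \right)} + m{\left(21 \right)}\right) \left(-421\right) = \left(\left(3^{2} + 19 \cdot 10\right) + 2 \cdot 21^{2}\right) \left(-421\right) = \left(\left(9 + 190\right) + 2 \cdot 441\right) \left(-421\right) = \left(199 + 882\right) \left(-421\right) = 1081 \left(-421\right) = -455101$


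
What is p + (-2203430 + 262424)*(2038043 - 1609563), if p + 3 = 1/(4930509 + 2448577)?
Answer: -6137054853939232937/7379086 ≈ -8.3168e+11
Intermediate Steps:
p = -22137257/7379086 (p = -3 + 1/(4930509 + 2448577) = -3 + 1/7379086 = -22137257/7379086 ≈ -3.0000)
p + (-2203430 + 262424)*(2038043 - 1609563) = -22137257/7379086 + (-2203430 + 262424)*(2038043 - 1609563) = -22137257/7379086 - 1941006*428480 = -22137257/7379086 - 831682250880 = -6137054853939232937/7379086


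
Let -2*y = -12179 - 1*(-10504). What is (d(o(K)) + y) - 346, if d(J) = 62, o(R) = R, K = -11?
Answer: 1107/2 ≈ 553.50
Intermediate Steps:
y = 1675/2 (y = -(-12179 - 1*(-10504))/2 = -(-12179 + 10504)/2 = -½*(-1675) = 1675/2 ≈ 837.50)
(d(o(K)) + y) - 346 = (62 + 1675/2) - 346 = 1799/2 - 346 = 1107/2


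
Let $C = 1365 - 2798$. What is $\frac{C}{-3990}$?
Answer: $\frac{1433}{3990} \approx 0.35915$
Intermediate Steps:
$C = -1433$
$\frac{C}{-3990} = - \frac{1433}{-3990} = \left(-1433\right) \left(- \frac{1}{3990}\right) = \frac{1433}{3990}$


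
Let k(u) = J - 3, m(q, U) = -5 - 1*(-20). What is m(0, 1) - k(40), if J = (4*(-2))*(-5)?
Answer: -22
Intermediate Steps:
J = 40 (J = -8*(-5) = 40)
m(q, U) = 15 (m(q, U) = -5 + 20 = 15)
k(u) = 37 (k(u) = 40 - 3 = 37)
m(0, 1) - k(40) = 15 - 1*37 = 15 - 37 = -22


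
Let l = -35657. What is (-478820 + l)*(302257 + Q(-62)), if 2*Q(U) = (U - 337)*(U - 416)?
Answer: -204565315786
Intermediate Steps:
Q(U) = (-416 + U)*(-337 + U)/2 (Q(U) = ((U - 337)*(U - 416))/2 = ((-337 + U)*(-416 + U))/2 = ((-416 + U)*(-337 + U))/2 = (-416 + U)*(-337 + U)/2)
(-478820 + l)*(302257 + Q(-62)) = (-478820 - 35657)*(302257 + (70096 + (½)*(-62)² - 753/2*(-62))) = -514477*(302257 + (70096 + (½)*3844 + 23343)) = -514477*(302257 + (70096 + 1922 + 23343)) = -514477*(302257 + 95361) = -514477*397618 = -204565315786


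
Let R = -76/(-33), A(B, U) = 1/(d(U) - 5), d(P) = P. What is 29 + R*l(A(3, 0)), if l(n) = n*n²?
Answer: 119549/4125 ≈ 28.982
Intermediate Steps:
A(B, U) = 1/(-5 + U) (A(B, U) = 1/(U - 5) = 1/(-5 + U))
R = 76/33 (R = -76*(-1/33) = 76/33 ≈ 2.3030)
l(n) = n³
29 + R*l(A(3, 0)) = 29 + 76*(1/(-5 + 0))³/33 = 29 + 76*(1/(-5))³/33 = 29 + 76*(-⅕)³/33 = 29 + (76/33)*(-1/125) = 29 - 76/4125 = 119549/4125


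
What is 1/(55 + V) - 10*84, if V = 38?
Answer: -78119/93 ≈ -839.99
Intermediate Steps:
1/(55 + V) - 10*84 = 1/(55 + 38) - 10*84 = 1/93 - 840 = -78119/93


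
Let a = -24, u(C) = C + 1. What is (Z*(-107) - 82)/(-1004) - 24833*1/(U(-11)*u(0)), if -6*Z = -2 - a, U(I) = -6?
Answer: 12465235/3012 ≈ 4138.5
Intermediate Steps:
u(C) = 1 + C
Z = -11/3 (Z = -(-2 - 1*(-24))/6 = -(-2 + 24)/6 = -1/6*22 = -11/3 ≈ -3.6667)
(Z*(-107) - 82)/(-1004) - 24833*1/(U(-11)*u(0)) = (-11/3*(-107) - 82)/(-1004) - 24833*(-1/(6*(1 + 0))) = (1177/3 - 82)*(-1/1004) - 24833/(1*(-6)) = (931/3)*(-1/1004) - 24833/(-6) = -931/3012 - 24833*(-1/6) = -931/3012 + 24833/6 = 12465235/3012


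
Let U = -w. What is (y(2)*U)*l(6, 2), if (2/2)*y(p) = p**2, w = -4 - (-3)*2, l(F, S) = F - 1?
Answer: -40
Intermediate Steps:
l(F, S) = -1 + F
w = 2 (w = -4 - 1*(-6) = -4 + 6 = 2)
y(p) = p**2
U = -2 (U = -1*2 = -2)
(y(2)*U)*l(6, 2) = (2**2*(-2))*(-1 + 6) = (4*(-2))*5 = -8*5 = -40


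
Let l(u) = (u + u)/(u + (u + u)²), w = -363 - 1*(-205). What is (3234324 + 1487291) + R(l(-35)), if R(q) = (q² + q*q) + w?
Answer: 91223270705/19321 ≈ 4.7215e+6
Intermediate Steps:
w = -158 (w = -363 + 205 = -158)
l(u) = 2*u/(u + 4*u²) (l(u) = (2*u)/(u + (2*u)²) = (2*u)/(u + 4*u²) = 2*u/(u + 4*u²))
R(q) = -158 + 2*q² (R(q) = (q² + q*q) - 158 = (q² + q²) - 158 = 2*q² - 158 = -158 + 2*q²)
(3234324 + 1487291) + R(l(-35)) = (3234324 + 1487291) + (-158 + 2*(2/(1 + 4*(-35)))²) = 4721615 + (-158 + 2*(2/(1 - 140))²) = 4721615 + (-158 + 2*(2/(-139))²) = 4721615 + (-158 + 2*(2*(-1/139))²) = 4721615 + (-158 + 2*(-2/139)²) = 4721615 + (-158 + 2*(4/19321)) = 4721615 + (-158 + 8/19321) = 4721615 - 3052710/19321 = 91223270705/19321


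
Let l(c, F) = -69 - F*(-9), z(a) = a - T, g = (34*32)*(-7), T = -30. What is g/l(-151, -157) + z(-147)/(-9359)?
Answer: 35725769/6935019 ≈ 5.1515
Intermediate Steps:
g = -7616 (g = 1088*(-7) = -7616)
z(a) = 30 + a (z(a) = a - 1*(-30) = a + 30 = 30 + a)
l(c, F) = -69 + 9*F (l(c, F) = -69 - (-9)*F = -69 + 9*F)
g/l(-151, -157) + z(-147)/(-9359) = -7616/(-69 + 9*(-157)) + (30 - 147)/(-9359) = -7616/(-69 - 1413) - 117*(-1/9359) = -7616/(-1482) + 117/9359 = -7616*(-1/1482) + 117/9359 = 3808/741 + 117/9359 = 35725769/6935019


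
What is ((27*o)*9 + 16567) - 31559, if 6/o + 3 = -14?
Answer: -256322/17 ≈ -15078.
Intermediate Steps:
o = -6/17 (o = 6/(-3 - 14) = 6/(-17) = 6*(-1/17) = -6/17 ≈ -0.35294)
((27*o)*9 + 16567) - 31559 = ((27*(-6/17))*9 + 16567) - 31559 = (-162/17*9 + 16567) - 31559 = (-1458/17 + 16567) - 31559 = 280181/17 - 31559 = -256322/17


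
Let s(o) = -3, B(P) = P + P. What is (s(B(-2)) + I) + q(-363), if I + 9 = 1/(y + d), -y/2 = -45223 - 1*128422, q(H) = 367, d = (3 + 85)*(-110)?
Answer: 119851551/337610 ≈ 355.00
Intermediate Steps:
B(P) = 2*P
d = -9680 (d = 88*(-110) = -9680)
y = 347290 (y = -2*(-45223 - 1*128422) = -2*(-45223 - 128422) = -2*(-173645) = 347290)
I = -3038489/337610 (I = -9 + 1/(347290 - 9680) = -9 + 1/337610 = -3038489/337610 ≈ -9.0000)
(s(B(-2)) + I) + q(-363) = (-3 - 3038489/337610) + 367 = -4051319/337610 + 367 = 119851551/337610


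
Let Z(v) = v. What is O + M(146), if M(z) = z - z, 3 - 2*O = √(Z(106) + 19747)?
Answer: 3/2 - √19853/2 ≈ -68.950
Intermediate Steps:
O = 3/2 - √19853/2 (O = 3/2 - √(106 + 19747)/2 = 3/2 - √19853/2 ≈ -68.950)
M(z) = 0
O + M(146) = (3/2 - √19853/2) + 0 = 3/2 - √19853/2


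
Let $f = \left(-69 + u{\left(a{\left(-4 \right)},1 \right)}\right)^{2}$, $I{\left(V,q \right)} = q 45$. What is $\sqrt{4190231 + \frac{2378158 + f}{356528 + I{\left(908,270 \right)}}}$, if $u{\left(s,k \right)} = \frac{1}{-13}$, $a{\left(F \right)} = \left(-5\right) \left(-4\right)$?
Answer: $\frac{3 \sqrt{2673728374727000154}}{2396407} \approx 2047.0$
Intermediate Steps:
$a{\left(F \right)} = 20$
$u{\left(s,k \right)} = - \frac{1}{13}$
$I{\left(V,q \right)} = 45 q$
$f = \frac{806404}{169}$ ($f = \left(-69 - \frac{1}{13}\right)^{2} = \left(- \frac{898}{13}\right)^{2} = \frac{806404}{169} \approx 4771.6$)
$\sqrt{4190231 + \frac{2378158 + f}{356528 + I{\left(908,270 \right)}}} = \sqrt{4190231 + \frac{2378158 + \frac{806404}{169}}{356528 + 45 \cdot 270}} = \sqrt{4190231 + \frac{402715106}{169 \left(356528 + 12150\right)}} = \sqrt{4190231 + \frac{402715106}{169 \cdot 368678}} = \sqrt{4190231 + \frac{402715106}{169} \cdot \frac{1}{368678}} = \sqrt{4190231 + \frac{201357553}{31153291}} = \sqrt{\frac{130539687057774}{31153291}} = \frac{3 \sqrt{2673728374727000154}}{2396407}$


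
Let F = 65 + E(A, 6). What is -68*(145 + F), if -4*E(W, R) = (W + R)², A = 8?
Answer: -10948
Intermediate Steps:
E(W, R) = -(R + W)²/4 (E(W, R) = -(W + R)²/4 = -(R + W)²/4)
F = 16 (F = 65 - (6 + 8)²/4 = 65 - ¼*14² = 65 - ¼*196 = 65 - 49 = 16)
-68*(145 + F) = -68*(145 + 16) = -68*161 = -10948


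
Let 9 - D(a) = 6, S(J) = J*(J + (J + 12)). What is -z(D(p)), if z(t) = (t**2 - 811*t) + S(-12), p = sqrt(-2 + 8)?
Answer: 2280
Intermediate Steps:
p = sqrt(6) ≈ 2.4495
S(J) = J*(12 + 2*J) (S(J) = J*(J + (12 + J)) = J*(12 + 2*J))
D(a) = 3 (D(a) = 9 - 1*6 = 9 - 6 = 3)
z(t) = 144 + t**2 - 811*t (z(t) = (t**2 - 811*t) + 2*(-12)*(6 - 12) = (t**2 - 811*t) + 2*(-12)*(-6) = (t**2 - 811*t) + 144 = 144 + t**2 - 811*t)
-z(D(p)) = -(144 + 3**2 - 811*3) = -(144 + 9 - 2433) = -1*(-2280) = 2280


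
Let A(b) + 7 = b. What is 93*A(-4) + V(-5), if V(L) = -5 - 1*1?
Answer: -1029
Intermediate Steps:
V(L) = -6 (V(L) = -5 - 1 = -6)
A(b) = -7 + b
93*A(-4) + V(-5) = 93*(-7 - 4) - 6 = 93*(-11) - 6 = -1023 - 6 = -1029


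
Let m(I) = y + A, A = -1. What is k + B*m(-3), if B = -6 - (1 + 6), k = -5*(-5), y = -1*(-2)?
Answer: 12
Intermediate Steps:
y = 2
k = 25
m(I) = 1 (m(I) = 2 - 1 = 1)
B = -13 (B = -6 - 1*7 = -6 - 7 = -13)
k + B*m(-3) = 25 - 13*1 = 25 - 13 = 12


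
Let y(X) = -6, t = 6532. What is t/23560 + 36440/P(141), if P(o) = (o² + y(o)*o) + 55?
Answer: 24580557/11244010 ≈ 2.1861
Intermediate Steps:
P(o) = 55 + o² - 6*o (P(o) = (o² - 6*o) + 55 = 55 + o² - 6*o)
t/23560 + 36440/P(141) = 6532/23560 + 36440/(55 + 141² - 6*141) = 6532*(1/23560) + 36440/(55 + 19881 - 846) = 1633/5890 + 36440/19090 = 1633/5890 + 36440*(1/19090) = 1633/5890 + 3644/1909 = 24580557/11244010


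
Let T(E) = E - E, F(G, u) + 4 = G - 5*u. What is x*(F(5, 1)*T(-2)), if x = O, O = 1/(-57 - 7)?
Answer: 0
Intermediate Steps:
F(G, u) = -4 + G - 5*u (F(G, u) = -4 + (G - 5*u) = -4 + G - 5*u)
O = -1/64 (O = 1/(-64) = -1/64 ≈ -0.015625)
T(E) = 0
x = -1/64 ≈ -0.015625
x*(F(5, 1)*T(-2)) = -(-4 + 5 - 5*1)*0/64 = -(-4 + 5 - 5)*0/64 = -(-1)*0/16 = -1/64*0 = 0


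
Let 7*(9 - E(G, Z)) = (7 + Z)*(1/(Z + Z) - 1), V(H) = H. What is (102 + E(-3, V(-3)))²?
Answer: 112225/9 ≈ 12469.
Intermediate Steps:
E(G, Z) = 9 - (-1 + 1/(2*Z))*(7 + Z)/7 (E(G, Z) = 9 - (7 + Z)*(1/(Z + Z) - 1)/7 = 9 - (7 + Z)*(1/(2*Z) - 1)/7 = 9 - (7 + Z)*(-1 + 1/(2*Z))/7 = 9 - (-1 + 1/(2*Z))*(7 + Z)/7)
(102 + E(-3, V(-3)))² = (102 + (1/14)*(-7 - 3*(139 + 2*(-3)))/(-3))² = (102 + (1/14)*(-⅓)*(-7 - 3*(139 - 6)))² = (102 + (1/14)*(-⅓)*(-7 - 3*133))² = (102 + (1/14)*(-⅓)*(-7 - 399))² = (102 + (1/14)*(-⅓)*(-406))² = (102 + 29/3)² = (335/3)² = 112225/9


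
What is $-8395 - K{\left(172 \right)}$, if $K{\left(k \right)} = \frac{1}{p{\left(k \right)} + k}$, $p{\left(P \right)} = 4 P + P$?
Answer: $- \frac{8663641}{1032} \approx -8395.0$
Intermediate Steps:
$p{\left(P \right)} = 5 P$
$K{\left(k \right)} = \frac{1}{6 k}$ ($K{\left(k \right)} = \frac{1}{5 k + k} = \frac{1}{6 k}$)
$-8395 - K{\left(172 \right)} = -8395 - \frac{1}{6 \cdot 172} = -8395 - \frac{1}{6} \cdot \frac{1}{172} = -8395 - \frac{1}{1032} = - \frac{8663641}{1032}$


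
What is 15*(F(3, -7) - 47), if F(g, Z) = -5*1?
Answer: -780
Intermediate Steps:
F(g, Z) = -5
15*(F(3, -7) - 47) = 15*(-5 - 47) = 15*(-52) = -780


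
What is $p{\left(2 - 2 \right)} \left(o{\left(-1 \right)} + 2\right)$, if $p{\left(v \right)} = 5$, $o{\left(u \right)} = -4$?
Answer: $-10$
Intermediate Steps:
$p{\left(2 - 2 \right)} \left(o{\left(-1 \right)} + 2\right) = 5 \left(-4 + 2\right) = 5 \left(-2\right) = -10$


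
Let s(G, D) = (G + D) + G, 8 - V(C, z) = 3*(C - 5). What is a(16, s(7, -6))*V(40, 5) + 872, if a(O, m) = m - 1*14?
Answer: 1454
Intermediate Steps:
V(C, z) = 23 - 3*C (V(C, z) = 8 - 3*(C - 5) = 8 - 3*(-5 + C) = 8 - (-15 + 3*C) = 8 + (15 - 3*C) = 23 - 3*C)
s(G, D) = D + 2*G (s(G, D) = (D + G) + G = D + 2*G)
a(O, m) = -14 + m (a(O, m) = m - 14 = -14 + m)
a(16, s(7, -6))*V(40, 5) + 872 = (-14 + (-6 + 2*7))*(23 - 3*40) + 872 = (-14 + (-6 + 14))*(23 - 120) + 872 = (-14 + 8)*(-97) + 872 = -6*(-97) + 872 = 582 + 872 = 1454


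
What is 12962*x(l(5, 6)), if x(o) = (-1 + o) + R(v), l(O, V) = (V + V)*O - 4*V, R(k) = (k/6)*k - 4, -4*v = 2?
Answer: 4828345/12 ≈ 4.0236e+5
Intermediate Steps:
v = -½ (v = -¼*2 = -½ ≈ -0.50000)
R(k) = -4 + k²/6 (R(k) = (k*(⅙))*k - 4 = (k/6)*k - 4 = k²/6 - 4 = -4 + k²/6)
l(O, V) = -4*V + 2*O*V (l(O, V) = (2*V)*O - 4*V = 2*O*V - 4*V = -4*V + 2*O*V)
x(o) = -119/24 + o (x(o) = (-1 + o) + (-4 + (-½)²/6) = (-1 + o) + (-4 + (⅙)*(¼)) = (-1 + o) + (-4 + 1/24) = (-1 + o) - 95/24 = -119/24 + o)
12962*x(l(5, 6)) = 12962*(-119/24 + 2*6*(-2 + 5)) = 12962*(-119/24 + 2*6*3) = 12962*(-119/24 + 36) = 12962*(745/24) = 4828345/12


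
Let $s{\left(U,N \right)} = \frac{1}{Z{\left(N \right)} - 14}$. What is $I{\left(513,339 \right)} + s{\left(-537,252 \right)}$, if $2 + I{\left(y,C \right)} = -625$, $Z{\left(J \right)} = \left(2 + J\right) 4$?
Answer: $- \frac{628253}{1002} \approx -627.0$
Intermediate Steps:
$Z{\left(J \right)} = 8 + 4 J$
$I{\left(y,C \right)} = -627$ ($I{\left(y,C \right)} = -2 - 625 = -627$)
$s{\left(U,N \right)} = \frac{1}{-6 + 4 N}$ ($s{\left(U,N \right)} = \frac{1}{\left(8 + 4 N\right) - 14} = \frac{1}{-6 + 4 N}$)
$I{\left(513,339 \right)} + s{\left(-537,252 \right)} = -627 + \frac{1}{2 \left(-3 + 2 \cdot 252\right)} = -627 + \frac{1}{2 \left(-3 + 504\right)} = -627 + \frac{1}{2 \cdot 501} = -627 + \frac{1}{2} \cdot \frac{1}{501} = -627 + \frac{1}{1002} = - \frac{628253}{1002}$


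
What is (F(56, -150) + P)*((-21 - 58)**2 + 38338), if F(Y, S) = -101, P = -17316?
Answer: -776432443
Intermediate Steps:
(F(56, -150) + P)*((-21 - 58)**2 + 38338) = (-101 - 17316)*((-21 - 58)**2 + 38338) = -17417*((-79)**2 + 38338) = -17417*(6241 + 38338) = -17417*44579 = -776432443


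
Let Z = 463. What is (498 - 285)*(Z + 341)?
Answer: 171252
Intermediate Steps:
(498 - 285)*(Z + 341) = (498 - 285)*(463 + 341) = 213*804 = 171252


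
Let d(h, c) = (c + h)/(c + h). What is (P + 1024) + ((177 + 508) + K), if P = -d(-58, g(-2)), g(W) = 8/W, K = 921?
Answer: 2629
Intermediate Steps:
d(h, c) = 1
P = -1 (P = -1*1 = -1)
(P + 1024) + ((177 + 508) + K) = (-1 + 1024) + ((177 + 508) + 921) = 1023 + (685 + 921) = 1023 + 1606 = 2629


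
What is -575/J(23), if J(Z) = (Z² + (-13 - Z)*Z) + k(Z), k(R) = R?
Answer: 25/12 ≈ 2.0833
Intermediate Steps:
J(Z) = Z + Z² + Z*(-13 - Z) (J(Z) = (Z² + (-13 - Z)*Z) + Z = (Z² + Z*(-13 - Z)) + Z = Z + Z² + Z*(-13 - Z))
-575/J(23) = -575/((-12*23)) = -575/(-276) = -575*(-1/276) = 25/12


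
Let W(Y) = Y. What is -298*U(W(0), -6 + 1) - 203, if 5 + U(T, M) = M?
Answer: 2777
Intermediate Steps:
U(T, M) = -5 + M
-298*U(W(0), -6 + 1) - 203 = -298*(-5 + (-6 + 1)) - 203 = -298*(-5 - 5) - 203 = -298*(-10) - 203 = 2980 - 203 = 2777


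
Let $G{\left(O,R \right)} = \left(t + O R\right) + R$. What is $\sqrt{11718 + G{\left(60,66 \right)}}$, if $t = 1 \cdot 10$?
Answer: $\sqrt{15754} \approx 125.51$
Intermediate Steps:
$t = 10$
$G{\left(O,R \right)} = 10 + R + O R$ ($G{\left(O,R \right)} = \left(10 + O R\right) + R = 10 + R + O R$)
$\sqrt{11718 + G{\left(60,66 \right)}} = \sqrt{11718 + \left(10 + 66 + 60 \cdot 66\right)} = \sqrt{11718 + \left(10 + 66 + 3960\right)} = \sqrt{11718 + 4036} = \sqrt{15754}$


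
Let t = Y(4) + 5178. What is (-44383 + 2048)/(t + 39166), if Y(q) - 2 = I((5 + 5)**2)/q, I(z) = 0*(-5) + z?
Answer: -42335/44371 ≈ -0.95411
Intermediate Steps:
I(z) = z (I(z) = 0 + z = z)
Y(q) = 2 + 100/q (Y(q) = 2 + (5 + 5)**2/q = 2 + 10**2/q = 2 + 100/q)
t = 5205 (t = (2 + 100/4) + 5178 = (2 + 100*(1/4)) + 5178 = (2 + 25) + 5178 = 27 + 5178 = 5205)
(-44383 + 2048)/(t + 39166) = (-44383 + 2048)/(5205 + 39166) = -42335/44371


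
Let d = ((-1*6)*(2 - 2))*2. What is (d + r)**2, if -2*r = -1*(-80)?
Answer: 1600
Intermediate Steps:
d = 0 (d = -6*0*2 = 0*2 = 0)
r = -40 (r = -(-1)*(-80)/2 = -1/2*80 = -40)
(d + r)**2 = (0 - 40)**2 = (-40)**2 = 1600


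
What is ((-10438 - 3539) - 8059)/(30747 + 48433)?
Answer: -5509/19795 ≈ -0.27830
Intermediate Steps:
((-10438 - 3539) - 8059)/(30747 + 48433) = (-13977 - 8059)/79180 = -22036*1/79180 = -5509/19795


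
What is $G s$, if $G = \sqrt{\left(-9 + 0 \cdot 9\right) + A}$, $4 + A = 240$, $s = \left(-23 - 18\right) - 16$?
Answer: $- 57 \sqrt{227} \approx -858.79$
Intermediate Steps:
$s = -57$ ($s = -41 - 16 = -57$)
$A = 236$ ($A = -4 + 240 = 236$)
$G = \sqrt{227}$ ($G = \sqrt{\left(-9 + 0 \cdot 9\right) + 236} = \sqrt{\left(-9 + 0\right) + 236} = \sqrt{-9 + 236} = \sqrt{227} \approx 15.067$)
$G s = \sqrt{227} \left(-57\right) = - 57 \sqrt{227}$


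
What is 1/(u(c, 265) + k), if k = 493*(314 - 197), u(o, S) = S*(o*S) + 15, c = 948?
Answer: 1/66630996 ≈ 1.5008e-8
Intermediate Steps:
u(o, S) = 15 + o*S**2 (u(o, S) = S*(S*o) + 15 = o*S**2 + 15 = 15 + o*S**2)
k = 57681 (k = 493*117 = 57681)
1/(u(c, 265) + k) = 1/((15 + 948*265**2) + 57681) = 1/((15 + 948*70225) + 57681) = 1/((15 + 66573300) + 57681) = 1/(66573315 + 57681) = 1/66630996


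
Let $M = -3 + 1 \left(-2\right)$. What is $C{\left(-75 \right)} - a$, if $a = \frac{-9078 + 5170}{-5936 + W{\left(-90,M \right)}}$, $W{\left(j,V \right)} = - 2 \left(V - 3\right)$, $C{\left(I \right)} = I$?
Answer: $- \frac{111977}{1480} \approx -75.66$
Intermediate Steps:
$M = -5$ ($M = -3 - 2 = -5$)
$W{\left(j,V \right)} = 6 - 2 V$ ($W{\left(j,V \right)} = - 2 \left(-3 + V\right) = 6 - 2 V$)
$a = \frac{977}{1480}$ ($a = \frac{-9078 + 5170}{-5936 + \left(6 - -10\right)} = - \frac{3908}{-5936 + \left(6 + 10\right)} = - \frac{3908}{-5936 + 16} = - \frac{3908}{-5920} = \left(-3908\right) \left(- \frac{1}{5920}\right) = \frac{977}{1480} \approx 0.66014$)
$C{\left(-75 \right)} - a = -75 - \frac{977}{1480} = - \frac{111977}{1480}$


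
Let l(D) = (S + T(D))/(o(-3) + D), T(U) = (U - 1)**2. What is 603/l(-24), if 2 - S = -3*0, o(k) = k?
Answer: -5427/209 ≈ -25.966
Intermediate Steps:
T(U) = (-1 + U)**2
S = 2 (S = 2 - (-3)*0 = 2 - 1*0 = 2 + 0 = 2)
l(D) = (2 + (-1 + D)**2)/(-3 + D)
603/l(-24) = 603/(((2 + (-1 - 24)**2)/(-3 - 24))) = 603/(((2 + (-25)**2)/(-27))) = 603/((-(2 + 625)/27)) = 603/((-1/27*627)) = 603/(-209/9) = 603*(-9/209) = -5427/209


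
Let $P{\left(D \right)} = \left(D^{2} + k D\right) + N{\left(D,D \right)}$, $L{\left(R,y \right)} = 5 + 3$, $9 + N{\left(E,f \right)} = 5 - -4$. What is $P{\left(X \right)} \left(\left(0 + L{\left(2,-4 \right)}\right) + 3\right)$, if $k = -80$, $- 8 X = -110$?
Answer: $- \frac{160325}{16} \approx -10020.0$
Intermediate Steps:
$X = \frac{55}{4}$ ($X = \left(- \frac{1}{8}\right) \left(-110\right) = \frac{55}{4} \approx 13.75$)
$N{\left(E,f \right)} = 0$ ($N{\left(E,f \right)} = -9 + \left(5 - -4\right) = -9 + \left(5 + 4\right) = -9 + 9 = 0$)
$L{\left(R,y \right)} = 8$
$P{\left(D \right)} = D^{2} - 80 D$ ($P{\left(D \right)} = \left(D^{2} - 80 D\right) + 0 = D^{2} - 80 D$)
$P{\left(X \right)} \left(\left(0 + L{\left(2,-4 \right)}\right) + 3\right) = \frac{55 \left(-80 + \frac{55}{4}\right)}{4} \left(\left(0 + 8\right) + 3\right) = \frac{55}{4} \left(- \frac{265}{4}\right) \left(8 + 3\right) = \left(- \frac{14575}{16}\right) 11 = - \frac{160325}{16}$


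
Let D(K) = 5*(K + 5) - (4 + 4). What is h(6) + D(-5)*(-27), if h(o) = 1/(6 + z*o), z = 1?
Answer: 2593/12 ≈ 216.08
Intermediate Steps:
D(K) = 17 + 5*K (D(K) = 5*(5 + K) - 1*8 = (25 + 5*K) - 8 = 17 + 5*K)
h(o) = 1/(6 + o) (h(o) = 1/(6 + 1*o) = 1/(6 + o))
h(6) + D(-5)*(-27) = 1/(6 + 6) + (17 + 5*(-5))*(-27) = 1/12 + (17 - 25)*(-27) = 1/12 - 8*(-27) = 1/12 + 216 = 2593/12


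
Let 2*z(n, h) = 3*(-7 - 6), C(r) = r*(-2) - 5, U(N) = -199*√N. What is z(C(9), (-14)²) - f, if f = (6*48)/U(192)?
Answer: -39/2 + 12*√3/199 ≈ -19.396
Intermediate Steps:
C(r) = -5 - 2*r (C(r) = -2*r - 5 = -5 - 2*r)
z(n, h) = -39/2 (z(n, h) = (3*(-7 - 6))/2 = (3*(-13))/2 = (½)*(-39) = -39/2)
f = -12*√3/199 (f = (6*48)/((-1592*√3)) = 288/((-1592*√3)) = 288*(-√3/4776) = -12*√3/199 ≈ -0.10445)
z(C(9), (-14)²) - f = -39/2 - (-12)*√3/199 = -39/2 + 12*√3/199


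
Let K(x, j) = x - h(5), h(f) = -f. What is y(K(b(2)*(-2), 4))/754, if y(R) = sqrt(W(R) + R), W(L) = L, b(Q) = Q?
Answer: sqrt(2)/754 ≈ 0.0018756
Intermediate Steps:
K(x, j) = 5 + x (K(x, j) = x - (-1)*5 = x - 1*(-5) = x + 5 = 5 + x)
y(R) = sqrt(2)*sqrt(R) (y(R) = sqrt(R + R) = sqrt(2*R) = sqrt(2)*sqrt(R))
y(K(b(2)*(-2), 4))/754 = (sqrt(2)*sqrt(5 + 2*(-2)))/754 = (sqrt(2)*sqrt(5 - 4))*(1/754) = (sqrt(2)*sqrt(1))*(1/754) = (sqrt(2)*1)*(1/754) = sqrt(2)*(1/754) = sqrt(2)/754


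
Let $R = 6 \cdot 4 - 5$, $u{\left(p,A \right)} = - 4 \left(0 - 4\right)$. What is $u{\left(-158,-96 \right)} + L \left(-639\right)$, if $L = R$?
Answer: $-12125$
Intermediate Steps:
$u{\left(p,A \right)} = 16$ ($u{\left(p,A \right)} = \left(-4\right) \left(-4\right) = 16$)
$R = 19$ ($R = 24 - 5 = 19$)
$L = 19$
$u{\left(-158,-96 \right)} + L \left(-639\right) = 16 + 19 \left(-639\right) = 16 - 12141 = -12125$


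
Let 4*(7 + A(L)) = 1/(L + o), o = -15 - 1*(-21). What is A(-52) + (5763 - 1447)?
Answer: 792855/184 ≈ 4309.0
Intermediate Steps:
o = 6 (o = -15 + 21 = 6)
A(L) = -7 + 1/(4*(6 + L)) (A(L) = -7 + 1/(4*(L + 6)) = -7 + 1/(4*(6 + L)))
A(-52) + (5763 - 1447) = (-167 - 28*(-52))/(4*(6 - 52)) + (5763 - 1447) = (¼)*(-167 + 1456)/(-46) + 4316 = (¼)*(-1/46)*1289 + 4316 = -1289/184 + 4316 = 792855/184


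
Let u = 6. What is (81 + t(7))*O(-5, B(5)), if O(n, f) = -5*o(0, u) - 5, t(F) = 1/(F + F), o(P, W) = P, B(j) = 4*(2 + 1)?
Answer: -5675/14 ≈ -405.36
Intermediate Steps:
B(j) = 12 (B(j) = 4*3 = 12)
t(F) = 1/(2*F)
O(n, f) = -5 (O(n, f) = -5*0 - 5 = 0 - 5 = -5)
(81 + t(7))*O(-5, B(5)) = (81 + (½)/7)*(-5) = (81 + (½)*(⅐))*(-5) = (81 + 1/14)*(-5) = (1135/14)*(-5) = -5675/14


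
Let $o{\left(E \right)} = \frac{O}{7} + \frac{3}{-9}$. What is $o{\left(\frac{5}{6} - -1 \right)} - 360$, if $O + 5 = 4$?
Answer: $- \frac{7570}{21} \approx -360.48$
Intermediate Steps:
$O = -1$ ($O = -5 + 4 = -1$)
$o{\left(E \right)} = - \frac{10}{21}$ ($o{\left(E \right)} = - \frac{1}{7} + \frac{3}{-9} = \left(-1\right) \frac{1}{7} + 3 \left(- \frac{1}{9}\right) = - \frac{1}{7} - \frac{1}{3} = - \frac{10}{21}$)
$o{\left(\frac{5}{6} - -1 \right)} - 360 = - \frac{10}{21} - 360 = - \frac{7570}{21}$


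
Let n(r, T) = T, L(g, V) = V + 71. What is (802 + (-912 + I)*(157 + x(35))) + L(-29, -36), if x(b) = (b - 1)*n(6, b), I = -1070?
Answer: -2668917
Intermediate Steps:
L(g, V) = 71 + V
x(b) = b*(-1 + b) (x(b) = (b - 1)*b = (-1 + b)*b = b*(-1 + b))
(802 + (-912 + I)*(157 + x(35))) + L(-29, -36) = (802 + (-912 - 1070)*(157 + 35*(-1 + 35))) + (71 - 36) = (802 - 1982*(157 + 35*34)) + 35 = (802 - 1982*(157 + 1190)) + 35 = (802 - 1982*1347) + 35 = (802 - 2669754) + 35 = -2668952 + 35 = -2668917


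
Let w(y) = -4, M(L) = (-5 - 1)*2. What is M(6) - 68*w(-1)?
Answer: 260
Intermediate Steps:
M(L) = -12 (M(L) = -6*2 = -12)
M(6) - 68*w(-1) = -12 - 68*(-4) = -12 + 272 = 260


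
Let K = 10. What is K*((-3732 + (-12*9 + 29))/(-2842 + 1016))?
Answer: 19055/913 ≈ 20.871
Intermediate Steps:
K*((-3732 + (-12*9 + 29))/(-2842 + 1016)) = 10*((-3732 + (-12*9 + 29))/(-2842 + 1016)) = 10*((-3732 + (-108 + 29))/(-1826)) = 10*((-3732 - 79)*(-1/1826)) = 10*(-3811*(-1/1826)) = 10*(3811/1826) = 19055/913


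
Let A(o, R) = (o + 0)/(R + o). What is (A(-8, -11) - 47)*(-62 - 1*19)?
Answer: 71685/19 ≈ 3772.9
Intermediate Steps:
A(o, R) = o/(R + o)
(A(-8, -11) - 47)*(-62 - 1*19) = (-8/(-11 - 8) - 47)*(-62 - 1*19) = (-8/(-19) - 47)*(-62 - 19) = (-8*(-1/19) - 47)*(-81) = (8/19 - 47)*(-81) = -885/19*(-81) = 71685/19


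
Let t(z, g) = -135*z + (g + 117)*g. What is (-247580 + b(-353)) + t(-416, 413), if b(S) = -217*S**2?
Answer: -27012683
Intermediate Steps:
t(z, g) = -135*z + g*(117 + g) (t(z, g) = -135*z + (117 + g)*g = -135*z + g*(117 + g))
(-247580 + b(-353)) + t(-416, 413) = (-247580 - 217*(-353)**2) + (413**2 - 135*(-416) + 117*413) = (-247580 - 217*124609) + (170569 + 56160 + 48321) = (-247580 - 27040153) + 275050 = -27287733 + 275050 = -27012683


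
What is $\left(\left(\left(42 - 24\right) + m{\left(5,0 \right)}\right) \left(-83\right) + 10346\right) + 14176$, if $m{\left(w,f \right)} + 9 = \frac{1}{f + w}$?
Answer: $\frac{118792}{5} \approx 23758.0$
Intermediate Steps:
$m{\left(w,f \right)} = -9 + \frac{1}{f + w}$
$\left(\left(\left(42 - 24\right) + m{\left(5,0 \right)}\right) \left(-83\right) + 10346\right) + 14176 = \left(\left(\left(42 - 24\right) + \frac{1 - 0 - 45}{0 + 5}\right) \left(-83\right) + 10346\right) + 14176 = \left(\left(18 + \frac{1 + 0 - 45}{5}\right) \left(-83\right) + 10346\right) + 14176 = \left(\left(18 + \frac{1}{5} \left(-44\right)\right) \left(-83\right) + 10346\right) + 14176 = \left(\left(18 - \frac{44}{5}\right) \left(-83\right) + 10346\right) + 14176 = \left(\frac{46}{5} \left(-83\right) + 10346\right) + 14176 = \left(- \frac{3818}{5} + 10346\right) + 14176 = \frac{47912}{5} + 14176 = \frac{118792}{5}$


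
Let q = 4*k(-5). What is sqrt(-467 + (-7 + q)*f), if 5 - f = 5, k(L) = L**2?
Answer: I*sqrt(467) ≈ 21.61*I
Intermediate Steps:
f = 0 (f = 5 - 1*5 = 5 - 5 = 0)
q = 100 (q = 4*(-5)**2 = 4*25 = 100)
sqrt(-467 + (-7 + q)*f) = sqrt(-467 + (-7 + 100)*0) = sqrt(-467 + 93*0) = sqrt(-467 + 0) = sqrt(-467) = I*sqrt(467)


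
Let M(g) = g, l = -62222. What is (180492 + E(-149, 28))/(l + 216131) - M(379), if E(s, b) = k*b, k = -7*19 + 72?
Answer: -58152727/153909 ≈ -377.84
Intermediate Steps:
k = -61 (k = -133 + 72 = -61)
E(s, b) = -61*b
(180492 + E(-149, 28))/(l + 216131) - M(379) = (180492 - 61*28)/(-62222 + 216131) - 1*379 = (180492 - 1708)/153909 - 379 = 178784*(1/153909) - 379 = 178784/153909 - 379 = -58152727/153909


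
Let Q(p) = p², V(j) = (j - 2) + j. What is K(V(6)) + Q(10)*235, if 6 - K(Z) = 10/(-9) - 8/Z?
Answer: 1057856/45 ≈ 23508.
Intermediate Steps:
V(j) = -2 + 2*j (V(j) = (-2 + j) + j = -2 + 2*j)
K(Z) = 64/9 + 8/Z (K(Z) = 6 - (10/(-9) - 8/Z) = 6 - (10*(-⅑) - 8/Z) = 6 - (-10/9 - 8/Z) = 6 + (10/9 + 8/Z) = 64/9 + 8/Z)
K(V(6)) + Q(10)*235 = (64/9 + 8/(-2 + 2*6)) + 10²*235 = (64/9 + 8/(-2 + 12)) + 100*235 = (64/9 + 8/10) + 23500 = (64/9 + 8*(⅒)) + 23500 = (64/9 + ⅘) + 23500 = 356/45 + 23500 = 1057856/45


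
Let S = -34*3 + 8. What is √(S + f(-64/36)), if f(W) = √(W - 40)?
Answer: √(-846 + 6*I*√94)/3 ≈ 0.33314 + 9.7011*I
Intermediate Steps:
f(W) = √(-40 + W)
S = -94 (S = -102 + 8 = -94)
√(S + f(-64/36)) = √(-94 + √(-40 - 64/36)) = √(-94 + √(-40 - 64*1/36)) = √(-94 + √(-40 - 16/9)) = √(-94 + √(-376/9)) = √(-94 + 2*I*√94/3)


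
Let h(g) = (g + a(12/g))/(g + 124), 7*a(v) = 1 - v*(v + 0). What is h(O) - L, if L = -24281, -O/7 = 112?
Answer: 1436549762707/59160640 ≈ 24282.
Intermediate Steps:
O = -784 (O = -7*112 = -784)
a(v) = ⅐ - v²/7 (a(v) = (1 - v*(v + 0))/7 = (1 - v*v)/7 = (1 - v²)/7 = ⅐ - v²/7)
h(g) = (⅐ + g - 144/(7*g²))/(124 + g) (h(g) = (g + (⅐ - 144/g²/7))/(g + 124) = (g + (⅐ - 144/(7*g²)))/(124 + g) = (⅐ + g - 144/(7*g²))/(124 + g))
h(O) - L = (⅐)*(-144 + (-784)²*(1 + 7*(-784)))/((-784)²*(124 - 784)) - 1*(-24281) = (⅐)*(1/614656)*(-144 + 614656*(1 - 5488))/(-660) + 24281 = (⅐)*(1/614656)*(-1/660)*(-144 + 614656*(-5487)) + 24281 = (⅐)*(1/614656)*(-1/660)*(-144 - 3372617472) + 24281 = (⅐)*(1/614656)*(-1/660)*(-3372617616) + 24281 = 70262867/59160640 + 24281 = 1436549762707/59160640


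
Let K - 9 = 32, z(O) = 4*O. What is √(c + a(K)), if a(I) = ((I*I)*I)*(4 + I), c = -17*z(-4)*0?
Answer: 123*√205 ≈ 1761.1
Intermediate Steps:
c = 0 (c = -68*(-4)*0 = -17*(-16)*0 = 272*0 = 0)
K = 41 (K = 9 + 32 = 41)
a(I) = I³*(4 + I) (a(I) = (I²*I)*(4 + I) = I³*(4 + I))
√(c + a(K)) = √(0 + 41³*(4 + 41)) = √(0 + 68921*45) = √(0 + 3101445) = √3101445 = 123*√205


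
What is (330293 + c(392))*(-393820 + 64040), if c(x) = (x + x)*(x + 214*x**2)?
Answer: -8502311742895300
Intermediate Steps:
c(x) = 2*x*(x + 214*x**2) (c(x) = (2*x)*(x + 214*x**2) = 2*x*(x + 214*x**2))
(330293 + c(392))*(-393820 + 64040) = (330293 + 392**2*(2 + 428*392))*(-393820 + 64040) = (330293 + 153664*(2 + 167776))*(-329780) = (330293 + 153664*167778)*(-329780) = (330293 + 25781438592)*(-329780) = 25781768885*(-329780) = -8502311742895300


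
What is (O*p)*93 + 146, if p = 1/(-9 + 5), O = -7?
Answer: 1235/4 ≈ 308.75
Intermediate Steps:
p = -1/4 (p = 1/(-4) = -1/4 ≈ -0.25000)
(O*p)*93 + 146 = -7*(-1/4)*93 + 146 = (7/4)*93 + 146 = 651/4 + 146 = 1235/4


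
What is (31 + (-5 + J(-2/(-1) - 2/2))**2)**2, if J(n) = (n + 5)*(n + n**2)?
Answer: 6400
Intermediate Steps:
J(n) = (5 + n)*(n + n**2)
(31 + (-5 + J(-2/(-1) - 2/2))**2)**2 = (31 + (-5 + (-2/(-1) - 2/2)*(5 + (-2/(-1) - 2/2)**2 + 6*(-2/(-1) - 2/2)))**2)**2 = (31 + (-5 + (-2*(-1) - 2*1/2)*(5 + (-2*(-1) - 2*1/2)**2 + 6*(-2*(-1) - 2*1/2)))**2)**2 = (31 + (-5 + (2 - 1)*(5 + (2 - 1)**2 + 6*(2 - 1)))**2)**2 = (31 + (-5 + 1*(5 + 1**2 + 6*1))**2)**2 = (31 + (-5 + 1*(5 + 1 + 6))**2)**2 = (31 + (-5 + 1*12)**2)**2 = (31 + (-5 + 12)**2)**2 = (31 + 7**2)**2 = (31 + 49)**2 = 80**2 = 6400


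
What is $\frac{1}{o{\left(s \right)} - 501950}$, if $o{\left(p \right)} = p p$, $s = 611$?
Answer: $- \frac{1}{128629} \approx -7.7743 \cdot 10^{-6}$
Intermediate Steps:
$o{\left(p \right)} = p^{2}$
$\frac{1}{o{\left(s \right)} - 501950} = \frac{1}{611^{2} - 501950} = \frac{1}{373321 - 501950} = \frac{1}{-128629} = - \frac{1}{128629}$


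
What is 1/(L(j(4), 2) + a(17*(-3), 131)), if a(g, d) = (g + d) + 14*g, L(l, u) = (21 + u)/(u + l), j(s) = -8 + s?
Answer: -2/1291 ≈ -0.0015492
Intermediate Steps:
L(l, u) = (21 + u)/(l + u)
a(g, d) = d + 15*g (a(g, d) = (d + g) + 14*g = d + 15*g)
1/(L(j(4), 2) + a(17*(-3), 131)) = 1/((21 + 2)/((-8 + 4) + 2) + (131 + 15*(17*(-3)))) = 1/(23/(-4 + 2) + (131 + 15*(-51))) = 1/(23/(-2) + (131 - 765)) = 1/(-½*23 - 634) = 1/(-23/2 - 634) = 1/(-1291/2) = -2/1291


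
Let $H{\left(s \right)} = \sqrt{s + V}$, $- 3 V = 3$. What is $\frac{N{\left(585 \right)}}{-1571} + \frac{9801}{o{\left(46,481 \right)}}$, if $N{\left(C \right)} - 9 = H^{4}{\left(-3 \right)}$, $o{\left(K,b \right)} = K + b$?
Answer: $\frac{15384196}{827917} \approx 18.582$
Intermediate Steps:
$V = -1$ ($V = \left(- \frac{1}{3}\right) 3 = -1$)
$H{\left(s \right)} = \sqrt{-1 + s}$ ($H{\left(s \right)} = \sqrt{s - 1} = \sqrt{-1 + s}$)
$N{\left(C \right)} = 25$ ($N{\left(C \right)} = 9 + \left(\sqrt{-1 - 3}\right)^{4} = 9 + \left(\sqrt{-4}\right)^{4} = 9 + \left(2 i\right)^{4} = 9 + 16 = 25$)
$\frac{N{\left(585 \right)}}{-1571} + \frac{9801}{o{\left(46,481 \right)}} = \frac{25}{-1571} + \frac{9801}{46 + 481} = 25 \left(- \frac{1}{1571}\right) + \frac{9801}{527} = - \frac{25}{1571} + 9801 \cdot \frac{1}{527} = - \frac{25}{1571} + \frac{9801}{527} = \frac{15384196}{827917}$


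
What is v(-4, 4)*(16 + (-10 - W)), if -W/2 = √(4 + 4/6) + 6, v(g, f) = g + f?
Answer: 0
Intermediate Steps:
v(g, f) = f + g
W = -12 - 2*√42/3 (W = -2*(√(4 + 4/6) + 6) = -2*(√(4 + 4*(⅙)) + 6) = -2*(√(4 + ⅔) + 6) = -2*(√(14/3) + 6) = -2*(√42/3 + 6) = -2*(6 + √42/3) = -12 - 2*√42/3 ≈ -16.320)
v(-4, 4)*(16 + (-10 - W)) = (4 - 4)*(16 + (-10 - (-12 - 2*√42/3))) = 0*(16 + (-10 + (12 + 2*√42/3))) = 0*(16 + (2 + 2*√42/3)) = 0*(18 + 2*√42/3) = 0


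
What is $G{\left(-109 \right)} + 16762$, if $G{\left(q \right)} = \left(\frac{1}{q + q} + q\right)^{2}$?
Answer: $\frac{1361277457}{47524} \approx 28644.0$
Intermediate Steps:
$G{\left(q \right)} = \left(q + \frac{1}{2 q}\right)^{2}$ ($G{\left(q \right)} = \left(\frac{1}{2 q} + q\right)^{2} = \left(q + \frac{1}{2 q}\right)^{2}$)
$G{\left(-109 \right)} + 16762 = \frac{\left(1 + 2 \left(-109\right)^{2}\right)^{2}}{4 \cdot 11881} + 16762 = \frac{1}{4} \cdot \frac{1}{11881} \left(1 + 2 \cdot 11881\right)^{2} + 16762 = \frac{1}{4} \cdot \frac{1}{11881} \left(1 + 23762\right)^{2} + 16762 = \frac{1}{4} \cdot \frac{1}{11881} \cdot 23763^{2} + 16762 = \frac{1}{4} \cdot \frac{1}{11881} \cdot 564680169 + 16762 = \frac{564680169}{47524} + 16762 = \frac{1361277457}{47524}$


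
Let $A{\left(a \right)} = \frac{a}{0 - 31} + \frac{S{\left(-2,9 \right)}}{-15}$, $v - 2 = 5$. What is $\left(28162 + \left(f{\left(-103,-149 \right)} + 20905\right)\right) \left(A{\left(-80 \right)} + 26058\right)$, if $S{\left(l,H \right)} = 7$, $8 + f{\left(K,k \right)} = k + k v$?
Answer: $\frac{580050056251}{465} \approx 1.2474 \cdot 10^{9}$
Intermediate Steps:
$v = 7$ ($v = 2 + 5 = 7$)
$f{\left(K,k \right)} = -8 + 8 k$ ($f{\left(K,k \right)} = -8 + \left(k + k 7\right) = -8 + \left(k + 7 k\right) = -8 + 8 k$)
$A{\left(a \right)} = - \frac{7}{15} - \frac{a}{31}$ ($A{\left(a \right)} = \frac{a}{0 - 31} + \frac{7}{-15} = \frac{a}{0 - 31} + 7 \left(- \frac{1}{15}\right) = \frac{a}{-31} - \frac{7}{15} = a \left(- \frac{1}{31}\right) - \frac{7}{15} = - \frac{a}{31} - \frac{7}{15} = - \frac{7}{15} - \frac{a}{31}$)
$\left(28162 + \left(f{\left(-103,-149 \right)} + 20905\right)\right) \left(A{\left(-80 \right)} + 26058\right) = \left(28162 + \left(\left(-8 + 8 \left(-149\right)\right) + 20905\right)\right) \left(\left(- \frac{7}{15} - - \frac{80}{31}\right) + 26058\right) = \left(28162 + \left(\left(-8 - 1192\right) + 20905\right)\right) \left(\left(- \frac{7}{15} + \frac{80}{31}\right) + 26058\right) = \left(28162 + \left(-1200 + 20905\right)\right) \left(\frac{983}{465} + 26058\right) = \left(28162 + 19705\right) \frac{12117953}{465} = 47867 \cdot \frac{12117953}{465} = \frac{580050056251}{465}$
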